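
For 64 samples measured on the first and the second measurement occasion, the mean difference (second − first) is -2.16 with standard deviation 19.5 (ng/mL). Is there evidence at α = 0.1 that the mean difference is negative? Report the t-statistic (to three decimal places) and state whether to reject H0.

t = -0.886; fail to reject H0

H0: μ_d = 0; H1: μ_d < 0 (paired t-test on the differences, left-tailed).
t = d̄/(s_d/√n) = -2.16/(19.5/√64) = -0.886
df = n − 1 = 63
p-value = P(T ≤ -0.886) ≈ 0.1895
Since p ≈ 0.1895 > α = 0.1, fail to reject H0; the evidence is not statistically significant.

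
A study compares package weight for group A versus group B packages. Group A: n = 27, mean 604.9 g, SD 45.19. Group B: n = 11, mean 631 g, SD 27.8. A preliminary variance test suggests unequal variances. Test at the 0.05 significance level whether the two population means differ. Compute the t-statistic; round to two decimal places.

-2.16

Let group 1 = group A, group 2 = group B. H0: μ_1 = μ_2; H1: μ_1 ≠ μ_2 (Welch's two-sample t-test, two-sided).
t = (x̄_1 − x̄_2)/√(s_1²/n_1 + s_2²/n_2) = (604.9 − 631)/√(45.19²/27 + 27.8²/11) = -2.16
Welch–Satterthwaite df ≈ 29.83
Two-sided p-value ≈ 0.039
Since p ≈ 0.039 < α = 0.05, reject H0; the evidence is statistically significant.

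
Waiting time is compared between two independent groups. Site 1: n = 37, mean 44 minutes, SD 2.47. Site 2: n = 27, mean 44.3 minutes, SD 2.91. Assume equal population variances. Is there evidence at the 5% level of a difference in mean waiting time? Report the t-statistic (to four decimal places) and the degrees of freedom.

t = -0.4450, df = 62

Let group 1 = site 1, group 2 = site 2. H0: μ_1 = μ_2; H1: μ_1 ≠ μ_2 (two-sample pooled-variance t-test, two-sided).
s_p² = [(37−1)·2.47² + (27−1)·2.91²]/(37+27−2) = 7.0936
t = (44 − 44.3)/√[7.0936·(1/37 + 1/27)] = -0.4450
df = n₁ + n₂ − 2 = 62
Two-sided p-value ≈ 0.658
Since p ≈ 0.658 > α = 0.05, fail to reject H0; the data do not provide sufficient evidence against H0.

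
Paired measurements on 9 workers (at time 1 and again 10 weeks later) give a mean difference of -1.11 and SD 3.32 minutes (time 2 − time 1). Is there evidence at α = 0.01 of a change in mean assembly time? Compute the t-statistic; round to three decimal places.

H0: μ_d = 0; H1: μ_d ≠ 0 (paired t-test on the differences, two-sided).
t = d̄/(s_d/√n) = -1.11/(3.32/√9) = -1.003
df = n − 1 = 8
Two-sided p-value ≈ 0.345
Since p ≈ 0.345 > α = 0.01, fail to reject H0; the evidence is not statistically significant.

-1.003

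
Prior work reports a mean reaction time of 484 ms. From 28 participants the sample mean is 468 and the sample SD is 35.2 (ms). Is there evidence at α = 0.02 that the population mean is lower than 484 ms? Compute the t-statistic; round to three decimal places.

-2.405

H0: μ = 484; H1: μ < 484 (one-sample t-test, left-tailed).
t = (x̄ − μ₀)/(s/√n) = (468 − 484)/(35.2/√28) = -2.405
df = n − 1 = 27
p-value = P(T ≤ -2.405) ≈ 0.012
Since p ≈ 0.012 < α = 0.02, reject H0; the data support H1.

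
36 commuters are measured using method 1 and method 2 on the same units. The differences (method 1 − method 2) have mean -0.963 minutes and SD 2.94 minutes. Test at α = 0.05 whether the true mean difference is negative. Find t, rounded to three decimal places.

-1.965

H0: μ_d = 0; H1: μ_d < 0 (paired t-test on the differences, left-tailed).
t = d̄/(s_d/√n) = -0.963/(2.94/√36) = -1.965
df = n − 1 = 35
p-value = P(T ≤ -1.965) ≈ 0.029
Since p ≈ 0.029 < α = 0.05, reject H0; the evidence is statistically significant.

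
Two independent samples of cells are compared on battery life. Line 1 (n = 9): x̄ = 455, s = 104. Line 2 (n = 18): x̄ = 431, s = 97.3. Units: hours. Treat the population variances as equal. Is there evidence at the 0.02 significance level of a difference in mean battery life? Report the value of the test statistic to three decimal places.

Let group 1 = line 1, group 2 = line 2. H0: μ_1 = μ_2; H1: μ_1 ≠ μ_2 (two-sample pooled-variance t-test, two-sided).
s_p² = [(9−1)·104² + (18−1)·97.3²]/(9+18−2) = 9898.88
t = (455 − 431)/√[9898.88·(1/9 + 1/18)] = 0.591
df = n₁ + n₂ − 2 = 25
Two-sided p-value ≈ 0.5599
Since p ≈ 0.5599 > α = 0.02, fail to reject H0; the evidence is not statistically significant.

0.591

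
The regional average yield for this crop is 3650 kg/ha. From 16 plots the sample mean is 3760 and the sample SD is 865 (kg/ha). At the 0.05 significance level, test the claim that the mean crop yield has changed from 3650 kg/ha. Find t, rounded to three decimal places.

0.509

H0: μ = 3650; H1: μ ≠ 3650 (one-sample t-test, two-sided).
t = (x̄ − μ₀)/(s/√n) = (3760 − 3650)/(865/√16) = 0.509
df = n − 1 = 15
Two-sided p-value ≈ 0.6184
Since p ≈ 0.6184 > α = 0.05, fail to reject H0; the evidence is not statistically significant.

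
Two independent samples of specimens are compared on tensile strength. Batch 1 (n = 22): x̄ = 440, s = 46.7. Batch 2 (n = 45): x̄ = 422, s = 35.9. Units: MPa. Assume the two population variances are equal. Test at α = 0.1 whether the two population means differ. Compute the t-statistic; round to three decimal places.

1.742

Let group 1 = batch 1, group 2 = batch 2. H0: μ_1 = μ_2; H1: μ_1 ≠ μ_2 (two-sample pooled-variance t-test, two-sided).
s_p² = [(22−1)·46.7² + (45−1)·35.9²]/(22+45−2) = 1577.02
t = (440 − 422)/√[1577.02·(1/22 + 1/45)] = 1.742
df = n₁ + n₂ − 2 = 65
Two-sided p-value ≈ 0.086
Since p ≈ 0.086 < α = 0.1, reject H0; the data support H1.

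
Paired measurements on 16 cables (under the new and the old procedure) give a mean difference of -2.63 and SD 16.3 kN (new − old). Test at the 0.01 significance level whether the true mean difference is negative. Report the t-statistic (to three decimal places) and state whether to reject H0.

t = -0.645; fail to reject H0

H0: μ_d = 0; H1: μ_d < 0 (paired t-test on the differences, left-tailed).
t = d̄/(s_d/√n) = -2.63/(16.3/√16) = -0.645
df = n − 1 = 15
p-value = P(T ≤ -0.645) ≈ 0.2642
Since p ≈ 0.2642 > α = 0.01, fail to reject H0; the evidence is not statistically significant.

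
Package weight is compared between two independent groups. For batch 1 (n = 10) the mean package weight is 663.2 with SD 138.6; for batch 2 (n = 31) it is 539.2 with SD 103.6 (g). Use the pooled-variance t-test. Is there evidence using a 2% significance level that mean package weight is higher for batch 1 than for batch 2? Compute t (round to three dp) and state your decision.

t = 3.027; reject H0

Let group 1 = batch 1, group 2 = batch 2. H0: μ_1 = μ_2; H1: μ_1 > μ_2 (two-sample pooled-variance t-test, right-tailed).
s_p² = [(10−1)·138.6² + (31−1)·103.6²]/(10+31−2) = 12689.2
t = (663.2 − 539.2)/√[12689.2·(1/10 + 1/31)] = 3.027
df = n₁ + n₂ − 2 = 39
p-value = P(T ≥ 3.027) ≈ 0.0022
Since p ≈ 0.0022 < α = 0.02, reject H0; the evidence is statistically significant.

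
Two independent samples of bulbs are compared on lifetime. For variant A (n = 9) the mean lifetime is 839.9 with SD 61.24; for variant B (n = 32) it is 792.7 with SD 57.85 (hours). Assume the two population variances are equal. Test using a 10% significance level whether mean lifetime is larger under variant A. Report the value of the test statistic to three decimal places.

Let group 1 = variant A, group 2 = variant B. H0: μ_1 = μ_2; H1: μ_1 > μ_2 (two-sample pooled-variance t-test, right-tailed).
s_p² = [(9−1)·61.24² + (32−1)·57.85²]/(9+32−2) = 3429.44
t = (839.9 − 792.7)/√[3429.44·(1/9 + 1/32)] = 2.136
df = n₁ + n₂ − 2 = 39
p-value = P(T ≥ 2.136) ≈ 0.0195
Since p ≈ 0.0195 < α = 0.1, reject H0; the evidence is statistically significant.

2.136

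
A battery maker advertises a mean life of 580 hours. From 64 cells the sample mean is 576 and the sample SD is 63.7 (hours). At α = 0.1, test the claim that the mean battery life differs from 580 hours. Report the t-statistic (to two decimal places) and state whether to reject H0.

H0: μ = 580; H1: μ ≠ 580 (one-sample t-test, two-sided).
t = (x̄ − μ₀)/(s/√n) = (576 − 580)/(63.7/√64) = -0.50
df = n − 1 = 63
Two-sided p-value ≈ 0.617
Since p ≈ 0.617 > α = 0.1, fail to reject H0; the evidence is not statistically significant.

t = -0.50; fail to reject H0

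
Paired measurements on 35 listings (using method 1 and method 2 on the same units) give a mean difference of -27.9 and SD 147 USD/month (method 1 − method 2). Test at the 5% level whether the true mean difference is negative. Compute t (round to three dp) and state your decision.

H0: μ_d = 0; H1: μ_d < 0 (paired t-test on the differences, left-tailed).
t = d̄/(s_d/√n) = -27.9/(147/√35) = -1.123
df = n − 1 = 34
p-value = P(T ≤ -1.123) ≈ 0.1347
Since p ≈ 0.1347 > α = 0.05, fail to reject H0; the data do not provide sufficient evidence against H0.

t = -1.123; fail to reject H0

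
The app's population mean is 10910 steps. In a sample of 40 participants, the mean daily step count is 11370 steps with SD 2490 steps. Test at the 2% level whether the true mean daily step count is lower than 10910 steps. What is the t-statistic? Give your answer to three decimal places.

H0: μ = 10910; H1: μ < 10910 (one-sample t-test, left-tailed).
t = (x̄ − μ₀)/(s/√n) = (11370 − 10910)/(2490/√40) = 1.168
df = n − 1 = 39
p-value = P(T ≤ 1.168) ≈ 0.8751
Since p ≈ 0.8751 > α = 0.02, fail to reject H0; the evidence is not statistically significant.

1.168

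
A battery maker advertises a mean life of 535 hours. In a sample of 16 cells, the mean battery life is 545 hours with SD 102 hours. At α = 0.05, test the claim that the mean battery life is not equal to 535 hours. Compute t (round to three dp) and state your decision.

H0: μ = 535; H1: μ ≠ 535 (one-sample t-test, two-sided).
t = (x̄ − μ₀)/(s/√n) = (545 − 535)/(102/√16) = 0.392
df = n − 1 = 15
Two-sided p-value ≈ 0.7005
Since p ≈ 0.7005 > α = 0.05, fail to reject H0; the data do not provide sufficient evidence against H0.

t = 0.392; fail to reject H0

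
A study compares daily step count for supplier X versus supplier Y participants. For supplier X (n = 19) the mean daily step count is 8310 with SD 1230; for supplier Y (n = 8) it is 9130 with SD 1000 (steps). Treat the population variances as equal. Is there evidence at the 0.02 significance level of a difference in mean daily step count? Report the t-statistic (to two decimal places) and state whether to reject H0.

t = -1.66; fail to reject H0

Let group 1 = supplier X, group 2 = supplier Y. H0: μ_1 = μ_2; H1: μ_1 ≠ μ_2 (two-sample pooled-variance t-test, two-sided).
s_p² = [(19−1)·1230² + (8−1)·1000²]/(19+8−2) = 1369290
t = (8310 − 9130)/√[1369290·(1/19 + 1/8)] = -1.66
df = n₁ + n₂ − 2 = 25
Two-sided p-value ≈ 0.1089
Since p ≈ 0.1089 > α = 0.02, fail to reject H0; the evidence is not statistically significant.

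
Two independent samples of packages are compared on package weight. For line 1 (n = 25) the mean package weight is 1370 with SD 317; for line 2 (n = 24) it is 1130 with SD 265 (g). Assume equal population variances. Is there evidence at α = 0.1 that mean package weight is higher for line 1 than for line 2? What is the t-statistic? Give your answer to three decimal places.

2.869

Let group 1 = line 1, group 2 = line 2. H0: μ_1 = μ_2; H1: μ_1 > μ_2 (two-sample pooled-variance t-test, right-tailed).
s_p² = [(25−1)·317² + (24−1)·265²]/(25+24−2) = 85679
t = (1370 − 1130)/√[85679·(1/25 + 1/24)] = 2.869
df = n₁ + n₂ − 2 = 47
p-value = P(T ≥ 2.869) ≈ 0.0031
Since p ≈ 0.0031 < α = 0.1, reject H0; the evidence is statistically significant.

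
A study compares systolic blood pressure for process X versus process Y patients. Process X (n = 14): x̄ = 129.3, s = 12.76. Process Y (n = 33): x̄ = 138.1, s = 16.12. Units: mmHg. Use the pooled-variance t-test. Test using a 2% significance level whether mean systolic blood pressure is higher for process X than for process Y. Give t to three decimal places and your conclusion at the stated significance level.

Let group 1 = process X, group 2 = process Y. H0: μ_1 = μ_2; H1: μ_1 > μ_2 (two-sample pooled-variance t-test, right-tailed).
s_p² = [(14−1)·12.76² + (33−1)·16.12²]/(14+33−2) = 231.822
t = (129.3 − 138.1)/√[231.822·(1/14 + 1/33)] = -1.812
df = n₁ + n₂ − 2 = 45
p-value = P(T ≥ -1.812) ≈ 0.9617
Since p ≈ 0.9617 > α = 0.02, fail to reject H0; the evidence is not statistically significant.

t = -1.812; fail to reject H0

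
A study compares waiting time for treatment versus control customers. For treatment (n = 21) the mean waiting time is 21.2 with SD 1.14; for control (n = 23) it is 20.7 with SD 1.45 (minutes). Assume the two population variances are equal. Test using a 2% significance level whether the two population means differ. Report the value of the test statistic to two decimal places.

Let group 1 = treatment, group 2 = control. H0: μ_1 = μ_2; H1: μ_1 ≠ μ_2 (two-sample pooled-variance t-test, two-sided).
s_p² = [(21−1)·1.14² + (23−1)·1.45²]/(21+23−2) = 1.72017
t = (21.2 − 20.7)/√[1.72017·(1/21 + 1/23)] = 1.26
df = n₁ + n₂ − 2 = 42
Two-sided p-value ≈ 0.2135
Since p ≈ 0.2135 > α = 0.02, fail to reject H0; the data do not provide sufficient evidence against H0.

1.26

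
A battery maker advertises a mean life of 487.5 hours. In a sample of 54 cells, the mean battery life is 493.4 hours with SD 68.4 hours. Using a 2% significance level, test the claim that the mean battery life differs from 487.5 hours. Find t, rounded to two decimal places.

H0: μ = 487.5; H1: μ ≠ 487.5 (one-sample t-test, two-sided).
t = (x̄ − μ₀)/(s/√n) = (493.4 − 487.5)/(68.4/√54) = 0.63
df = n − 1 = 53
Two-sided p-value ≈ 0.529
Since p ≈ 0.529 > α = 0.02, fail to reject H0; the evidence is not statistically significant.

0.63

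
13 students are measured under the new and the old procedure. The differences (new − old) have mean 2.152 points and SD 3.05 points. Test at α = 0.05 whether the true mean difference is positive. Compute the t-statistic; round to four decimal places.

H0: μ_d = 0; H1: μ_d > 0 (paired t-test on the differences, right-tailed).
t = d̄/(s_d/√n) = 2.152/(3.05/√13) = 2.5440
df = n − 1 = 12
p-value = P(T ≥ 2.5440) ≈ 0.0129
Since p ≈ 0.0129 < α = 0.05, reject H0; the data support H1.

2.5440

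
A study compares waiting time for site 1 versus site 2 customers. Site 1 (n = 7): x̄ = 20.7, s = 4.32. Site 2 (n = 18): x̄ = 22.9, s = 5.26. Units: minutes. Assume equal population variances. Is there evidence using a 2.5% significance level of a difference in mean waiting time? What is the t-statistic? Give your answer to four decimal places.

-0.9816

Let group 1 = site 1, group 2 = site 2. H0: μ_1 = μ_2; H1: μ_1 ≠ μ_2 (two-sample pooled-variance t-test, two-sided).
s_p² = [(7−1)·4.32² + (18−1)·5.26²]/(7+18−2) = 25.3184
t = (20.7 − 22.9)/√[25.3184·(1/7 + 1/18)] = -0.9816
df = n₁ + n₂ − 2 = 23
Two-sided p-value ≈ 0.337
Since p ≈ 0.337 > α = 0.025, fail to reject H0; the evidence is not statistically significant.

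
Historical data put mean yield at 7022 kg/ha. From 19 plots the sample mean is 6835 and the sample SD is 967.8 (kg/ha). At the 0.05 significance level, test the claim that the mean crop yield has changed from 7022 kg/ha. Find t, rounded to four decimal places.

H0: μ = 7022; H1: μ ≠ 7022 (one-sample t-test, two-sided).
t = (x̄ − μ₀)/(s/√n) = (6835 − 7022)/(967.8/√19) = -0.8422
df = n − 1 = 18
Two-sided p-value ≈ 0.411
Since p ≈ 0.411 > α = 0.05, fail to reject H0; the evidence is not statistically significant.

-0.8422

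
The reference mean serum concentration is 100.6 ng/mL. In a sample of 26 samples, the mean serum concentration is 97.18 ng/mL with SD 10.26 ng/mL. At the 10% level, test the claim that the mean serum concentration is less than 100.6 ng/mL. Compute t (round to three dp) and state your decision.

H0: μ = 100.6; H1: μ < 100.6 (one-sample t-test, left-tailed).
t = (x̄ − μ₀)/(s/√n) = (97.18 − 100.6)/(10.26/√26) = -1.700
df = n − 1 = 25
p-value = P(T ≤ -1.700) ≈ 0.051
Since p ≈ 0.051 < α = 0.1, reject H0; the evidence is statistically significant.

t = -1.700; reject H0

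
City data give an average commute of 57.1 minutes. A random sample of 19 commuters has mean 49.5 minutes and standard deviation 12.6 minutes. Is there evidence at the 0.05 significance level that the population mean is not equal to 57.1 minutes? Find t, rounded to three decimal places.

H0: μ = 57.1; H1: μ ≠ 57.1 (one-sample t-test, two-sided).
t = (x̄ − μ₀)/(s/√n) = (49.5 − 57.1)/(12.6/√19) = -2.629
df = n − 1 = 18
Two-sided p-value ≈ 0.017
Since p ≈ 0.017 < α = 0.05, reject H0; the evidence is statistically significant.

-2.629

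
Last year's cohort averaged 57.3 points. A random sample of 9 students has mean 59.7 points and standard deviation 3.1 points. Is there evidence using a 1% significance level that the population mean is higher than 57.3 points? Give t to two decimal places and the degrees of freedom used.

H0: μ = 57.3; H1: μ > 57.3 (one-sample t-test, right-tailed).
t = (x̄ − μ₀)/(s/√n) = (59.7 − 57.3)/(3.1/√9) = 2.32
df = n − 1 = 8
p-value = P(T ≥ 2.32) ≈ 0.024
Since p ≈ 0.024 > α = 0.01, fail to reject H0; the evidence is not statistically significant.

t = 2.32, df = 8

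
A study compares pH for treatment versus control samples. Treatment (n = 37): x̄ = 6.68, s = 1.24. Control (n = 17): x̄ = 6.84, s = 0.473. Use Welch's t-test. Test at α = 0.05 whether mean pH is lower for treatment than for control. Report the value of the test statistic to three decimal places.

-0.684

Let group 1 = treatment, group 2 = control. H0: μ_1 = μ_2; H1: μ_1 < μ_2 (Welch's two-sample t-test, left-tailed).
t = (x̄_1 − x̄_2)/√(s_1²/n_1 + s_2²/n_2) = (6.68 − 6.84)/√(1.24²/37 + 0.473²/17) = -0.684
Welch–Satterthwaite df ≈ 50.92
p-value = P(T ≤ -0.684) ≈ 0.2485
Since p ≈ 0.2485 > α = 0.05, fail to reject H0; the evidence is not statistically significant.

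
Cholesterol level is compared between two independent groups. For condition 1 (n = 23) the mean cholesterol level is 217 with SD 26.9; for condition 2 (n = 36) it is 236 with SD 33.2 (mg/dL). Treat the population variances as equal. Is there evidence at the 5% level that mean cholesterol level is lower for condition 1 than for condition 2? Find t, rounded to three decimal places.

Let group 1 = condition 1, group 2 = condition 2. H0: μ_1 = μ_2; H1: μ_1 < μ_2 (two-sample pooled-variance t-test, left-tailed).
s_p² = [(23−1)·26.9² + (36−1)·33.2²]/(23+36−2) = 956.102
t = (217 − 236)/√[956.102·(1/23 + 1/36)] = -2.302
df = n₁ + n₂ − 2 = 57
p-value = P(T ≤ -2.302) ≈ 0.013
Since p ≈ 0.013 < α = 0.05, reject H0; the evidence is statistically significant.

-2.302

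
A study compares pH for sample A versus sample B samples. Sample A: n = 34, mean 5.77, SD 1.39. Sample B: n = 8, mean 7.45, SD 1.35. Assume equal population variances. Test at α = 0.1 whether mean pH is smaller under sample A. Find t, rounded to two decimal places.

-3.09

Let group 1 = sample A, group 2 = sample B. H0: μ_1 = μ_2; H1: μ_1 < μ_2 (two-sample pooled-variance t-test, left-tailed).
s_p² = [(34−1)·1.39² + (8−1)·1.35²]/(34+8−2) = 1.91292
t = (5.77 − 7.45)/√[1.91292·(1/34 + 1/8)] = -3.09
df = n₁ + n₂ − 2 = 40
p-value = P(T ≤ -3.09) ≈ 0.0018
Since p ≈ 0.0018 < α = 0.1, reject H0; the data support H1.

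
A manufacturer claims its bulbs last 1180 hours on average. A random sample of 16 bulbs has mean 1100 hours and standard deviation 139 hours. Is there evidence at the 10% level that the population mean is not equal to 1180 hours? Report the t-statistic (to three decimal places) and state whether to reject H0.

t = -2.302; reject H0

H0: μ = 1180; H1: μ ≠ 1180 (one-sample t-test, two-sided).
t = (x̄ − μ₀)/(s/√n) = (1100 − 1180)/(139/√16) = -2.302
df = n − 1 = 15
Two-sided p-value ≈ 0.036
Since p ≈ 0.036 < α = 0.1, reject H0; the evidence is statistically significant.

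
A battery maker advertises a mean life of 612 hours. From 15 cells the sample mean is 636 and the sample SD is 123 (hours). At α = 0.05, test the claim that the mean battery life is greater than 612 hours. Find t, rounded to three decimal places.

0.756

H0: μ = 612; H1: μ > 612 (one-sample t-test, right-tailed).
t = (x̄ − μ₀)/(s/√n) = (636 − 612)/(123/√15) = 0.756
df = n − 1 = 14
p-value = P(T ≥ 0.756) ≈ 0.231
Since p ≈ 0.231 > α = 0.05, fail to reject H0; the evidence is not statistically significant.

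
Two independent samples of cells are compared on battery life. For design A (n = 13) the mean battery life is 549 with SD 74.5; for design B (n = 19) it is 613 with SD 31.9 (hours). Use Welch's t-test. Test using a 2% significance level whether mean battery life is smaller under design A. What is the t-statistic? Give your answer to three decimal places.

-2.920

Let group 1 = design A, group 2 = design B. H0: μ_1 = μ_2; H1: μ_1 < μ_2 (Welch's two-sample t-test, left-tailed).
t = (x̄_1 − x̄_2)/√(s_1²/n_1 + s_2²/n_2) = (549 − 613)/√(74.5²/13 + 31.9²/19) = -2.920
Welch–Satterthwaite df ≈ 15.04
p-value = P(T ≤ -2.920) ≈ 0.005
Since p ≈ 0.005 < α = 0.02, reject H0; the data support H1.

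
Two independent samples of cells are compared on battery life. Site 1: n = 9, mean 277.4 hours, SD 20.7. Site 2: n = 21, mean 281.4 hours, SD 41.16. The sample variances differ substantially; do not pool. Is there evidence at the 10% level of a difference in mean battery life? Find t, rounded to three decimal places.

Let group 1 = site 1, group 2 = site 2. H0: μ_1 = μ_2; H1: μ_1 ≠ μ_2 (Welch's two-sample t-test, two-sided).
t = (x̄_1 − x̄_2)/√(s_1²/n_1 + s_2²/n_2) = (277.4 − 281.4)/√(20.7²/9 + 41.16²/21) = -0.353
Welch–Satterthwaite df ≈ 27.03
Two-sided p-value ≈ 0.7267
Since p ≈ 0.7267 > α = 0.1, fail to reject H0; the evidence is not statistically significant.

-0.353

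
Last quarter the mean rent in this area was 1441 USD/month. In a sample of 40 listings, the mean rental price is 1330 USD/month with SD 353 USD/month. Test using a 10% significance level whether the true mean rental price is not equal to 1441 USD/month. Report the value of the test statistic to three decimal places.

-1.989

H0: μ = 1441; H1: μ ≠ 1441 (one-sample t-test, two-sided).
t = (x̄ − μ₀)/(s/√n) = (1330 − 1441)/(353/√40) = -1.989
df = n − 1 = 39
Two-sided p-value ≈ 0.054
Since p ≈ 0.054 < α = 0.1, reject H0; the data support H1.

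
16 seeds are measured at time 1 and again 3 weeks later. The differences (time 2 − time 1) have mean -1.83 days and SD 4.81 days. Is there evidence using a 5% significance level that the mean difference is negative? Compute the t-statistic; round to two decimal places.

-1.52

H0: μ_d = 0; H1: μ_d < 0 (paired t-test on the differences, left-tailed).
t = d̄/(s_d/√n) = -1.83/(4.81/√16) = -1.52
df = n − 1 = 15
p-value = P(T ≤ -1.52) ≈ 0.0744
Since p ≈ 0.0744 > α = 0.05, fail to reject H0; the evidence is not statistically significant.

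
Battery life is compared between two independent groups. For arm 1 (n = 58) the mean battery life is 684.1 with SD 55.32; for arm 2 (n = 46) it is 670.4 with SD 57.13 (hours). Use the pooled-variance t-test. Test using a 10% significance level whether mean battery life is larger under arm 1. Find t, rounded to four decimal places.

Let group 1 = arm 1, group 2 = arm 2. H0: μ_1 = μ_2; H1: μ_1 > μ_2 (two-sample pooled-variance t-test, right-tailed).
s_p² = [(58−1)·55.32² + (46−1)·57.13²]/(58+46−2) = 3150.1
t = (684.1 − 670.4)/√[3150.1·(1/58 + 1/46)] = 1.2363
df = n₁ + n₂ − 2 = 102
p-value = P(T ≥ 1.2363) ≈ 0.110
Since p ≈ 0.110 > α = 0.1, fail to reject H0; the data do not provide sufficient evidence against H0.

1.2363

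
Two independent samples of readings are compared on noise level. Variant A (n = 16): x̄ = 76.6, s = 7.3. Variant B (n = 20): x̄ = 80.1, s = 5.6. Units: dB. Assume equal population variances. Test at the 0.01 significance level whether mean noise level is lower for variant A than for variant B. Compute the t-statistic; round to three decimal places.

-1.629

Let group 1 = variant A, group 2 = variant B. H0: μ_1 = μ_2; H1: μ_1 < μ_2 (two-sample pooled-variance t-test, left-tailed).
s_p² = [(16−1)·7.3² + (20−1)·5.6²]/(16+20−2) = 41.035
t = (76.6 − 80.1)/√[41.035·(1/16 + 1/20)] = -1.629
df = n₁ + n₂ − 2 = 34
p-value = P(T ≤ -1.629) ≈ 0.056
Since p ≈ 0.056 > α = 0.01, fail to reject H0; the data do not provide sufficient evidence against H0.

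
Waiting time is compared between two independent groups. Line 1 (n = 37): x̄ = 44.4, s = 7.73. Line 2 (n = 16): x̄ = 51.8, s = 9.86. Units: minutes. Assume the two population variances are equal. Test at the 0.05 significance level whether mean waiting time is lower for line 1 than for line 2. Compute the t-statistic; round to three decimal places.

-2.940

Let group 1 = line 1, group 2 = line 2. H0: μ_1 = μ_2; H1: μ_1 < μ_2 (two-sample pooled-variance t-test, left-tailed).
s_p² = [(37−1)·7.73² + (16−1)·9.86²]/(37+16−2) = 70.7725
t = (44.4 − 51.8)/√[70.7725·(1/37 + 1/16)] = -2.940
df = n₁ + n₂ − 2 = 51
p-value = P(T ≤ -2.940) ≈ 0.0025
Since p ≈ 0.0025 < α = 0.05, reject H0; the data support H1.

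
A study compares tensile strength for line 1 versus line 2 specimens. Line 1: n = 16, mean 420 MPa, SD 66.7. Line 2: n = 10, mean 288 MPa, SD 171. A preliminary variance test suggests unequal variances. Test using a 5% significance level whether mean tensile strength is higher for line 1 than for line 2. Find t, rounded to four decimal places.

Let group 1 = line 1, group 2 = line 2. H0: μ_1 = μ_2; H1: μ_1 > μ_2 (Welch's two-sample t-test, right-tailed).
t = (x̄_1 − x̄_2)/√(s_1²/n_1 + s_2²/n_2) = (420 − 288)/√(66.7²/16 + 171²/10) = 2.3327
Welch–Satterthwaite df ≈ 10.73
p-value = P(T ≥ 2.3327) ≈ 0.0201
Since p ≈ 0.0201 < α = 0.05, reject H0; the data support H1.

2.3327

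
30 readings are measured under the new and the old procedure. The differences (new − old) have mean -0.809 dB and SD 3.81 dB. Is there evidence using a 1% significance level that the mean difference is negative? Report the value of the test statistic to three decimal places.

-1.163

H0: μ_d = 0; H1: μ_d < 0 (paired t-test on the differences, left-tailed).
t = d̄/(s_d/√n) = -0.809/(3.81/√30) = -1.163
df = n − 1 = 29
p-value = P(T ≤ -1.163) ≈ 0.1272
Since p ≈ 0.1272 > α = 0.01, fail to reject H0; the data do not provide sufficient evidence against H0.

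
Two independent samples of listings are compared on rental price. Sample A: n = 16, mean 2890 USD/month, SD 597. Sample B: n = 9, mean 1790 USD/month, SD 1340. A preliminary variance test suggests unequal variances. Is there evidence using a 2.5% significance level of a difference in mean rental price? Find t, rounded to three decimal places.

Let group 1 = sample A, group 2 = sample B. H0: μ_1 = μ_2; H1: μ_1 ≠ μ_2 (Welch's two-sample t-test, two-sided).
t = (x̄_1 − x̄_2)/√(s_1²/n_1 + s_2²/n_2) = (2890 − 1790)/√(597²/16 + 1340²/9) = 2.336
Welch–Satterthwaite df ≈ 9.82
Two-sided p-value ≈ 0.042
Since p ≈ 0.042 > α = 0.025, fail to reject H0; the data do not provide sufficient evidence against H0.

2.336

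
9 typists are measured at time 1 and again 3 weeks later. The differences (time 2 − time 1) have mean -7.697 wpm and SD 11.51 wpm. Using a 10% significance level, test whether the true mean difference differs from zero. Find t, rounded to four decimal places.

H0: μ_d = 0; H1: μ_d ≠ 0 (paired t-test on the differences, two-sided).
t = d̄/(s_d/√n) = -7.697/(11.51/√9) = -2.0062
df = n − 1 = 8
Two-sided p-value ≈ 0.080
Since p ≈ 0.080 < α = 0.1, reject H0; the data support H1.

-2.0062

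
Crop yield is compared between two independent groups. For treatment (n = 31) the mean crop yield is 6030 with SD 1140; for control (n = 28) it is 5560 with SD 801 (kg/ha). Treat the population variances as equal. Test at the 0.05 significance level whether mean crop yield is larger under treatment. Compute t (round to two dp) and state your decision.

Let group 1 = treatment, group 2 = control. H0: μ_1 = μ_2; H1: μ_1 > μ_2 (two-sample pooled-variance t-test, right-tailed).
s_p² = [(31−1)·1140² + (28−1)·801²]/(31+28−2) = 987916
t = (6030 − 5560)/√[987916·(1/31 + 1/28)] = 1.81
df = n₁ + n₂ − 2 = 57
p-value = P(T ≥ 1.81) ≈ 0.0375
Since p ≈ 0.0375 < α = 0.05, reject H0; the evidence is statistically significant.

t = 1.81; reject H0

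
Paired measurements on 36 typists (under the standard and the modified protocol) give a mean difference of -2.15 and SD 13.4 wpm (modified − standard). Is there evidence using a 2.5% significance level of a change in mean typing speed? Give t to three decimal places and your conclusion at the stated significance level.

H0: μ_d = 0; H1: μ_d ≠ 0 (paired t-test on the differences, two-sided).
t = d̄/(s_d/√n) = -2.15/(13.4/√36) = -0.963
df = n − 1 = 35
Two-sided p-value ≈ 0.3423
Since p ≈ 0.3423 > α = 0.025, fail to reject H0; the evidence is not statistically significant.

t = -0.963; fail to reject H0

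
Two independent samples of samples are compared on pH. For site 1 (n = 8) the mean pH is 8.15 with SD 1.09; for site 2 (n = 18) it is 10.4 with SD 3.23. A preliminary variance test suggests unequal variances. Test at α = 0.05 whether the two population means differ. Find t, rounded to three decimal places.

-2.637

Let group 1 = site 1, group 2 = site 2. H0: μ_1 = μ_2; H1: μ_1 ≠ μ_2 (Welch's two-sample t-test, two-sided).
t = (x̄_1 − x̄_2)/√(s_1²/n_1 + s_2²/n_2) = (8.15 − 10.4)/√(1.09²/8 + 3.23²/18) = -2.637
Welch–Satterthwaite df ≈ 23.14
Two-sided p-value ≈ 0.0147
Since p ≈ 0.0147 < α = 0.05, reject H0; the evidence is statistically significant.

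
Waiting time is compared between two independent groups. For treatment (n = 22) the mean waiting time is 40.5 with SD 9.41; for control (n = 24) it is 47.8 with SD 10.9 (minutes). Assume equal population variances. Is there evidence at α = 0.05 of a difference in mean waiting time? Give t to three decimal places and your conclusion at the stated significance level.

t = -2.421; reject H0

Let group 1 = treatment, group 2 = control. H0: μ_1 = μ_2; H1: μ_1 ≠ μ_2 (two-sample pooled-variance t-test, two-sided).
s_p² = [(22−1)·9.41² + (24−1)·10.9²]/(22+24−2) = 104.367
t = (40.5 − 47.8)/√[104.367·(1/22 + 1/24)] = -2.421
df = n₁ + n₂ − 2 = 44
Two-sided p-value ≈ 0.0197
Since p ≈ 0.0197 < α = 0.05, reject H0; the data support H1.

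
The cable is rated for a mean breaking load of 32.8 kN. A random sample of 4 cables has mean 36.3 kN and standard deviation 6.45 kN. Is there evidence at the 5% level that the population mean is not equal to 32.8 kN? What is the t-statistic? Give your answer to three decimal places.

1.085

H0: μ = 32.8; H1: μ ≠ 32.8 (one-sample t-test, two-sided).
t = (x̄ − μ₀)/(s/√n) = (36.3 − 32.8)/(6.45/√4) = 1.085
df = n − 1 = 3
Two-sided p-value ≈ 0.357
Since p ≈ 0.357 > α = 0.05, fail to reject H0; the evidence is not statistically significant.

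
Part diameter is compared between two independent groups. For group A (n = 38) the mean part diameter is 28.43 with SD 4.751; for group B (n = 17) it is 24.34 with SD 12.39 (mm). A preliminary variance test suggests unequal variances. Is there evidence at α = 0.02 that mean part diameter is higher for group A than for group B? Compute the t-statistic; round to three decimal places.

Let group 1 = group A, group 2 = group B. H0: μ_1 = μ_2; H1: μ_1 > μ_2 (Welch's two-sample t-test, right-tailed).
t = (x̄_1 − x̄_2)/√(s_1²/n_1 + s_2²/n_2) = (28.43 − 24.34)/√(4.751²/38 + 12.39²/17) = 1.318
Welch–Satterthwaite df ≈ 18.14
p-value = P(T ≥ 1.318) ≈ 0.1019
Since p ≈ 0.1019 > α = 0.02, fail to reject H0; the evidence is not statistically significant.

1.318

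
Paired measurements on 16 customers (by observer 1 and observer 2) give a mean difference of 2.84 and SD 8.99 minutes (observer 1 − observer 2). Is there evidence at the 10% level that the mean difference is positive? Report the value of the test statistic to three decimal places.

H0: μ_d = 0; H1: μ_d > 0 (paired t-test on the differences, right-tailed).
t = d̄/(s_d/√n) = 2.84/(8.99/√16) = 1.264
df = n − 1 = 15
p-value = P(T ≥ 1.264) ≈ 0.113
Since p ≈ 0.113 > α = 0.1, fail to reject H0; the evidence is not statistically significant.

1.264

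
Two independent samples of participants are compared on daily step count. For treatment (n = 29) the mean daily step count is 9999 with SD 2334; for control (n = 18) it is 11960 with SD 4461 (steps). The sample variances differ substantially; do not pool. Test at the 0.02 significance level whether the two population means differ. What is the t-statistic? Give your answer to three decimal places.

-1.724

Let group 1 = treatment, group 2 = control. H0: μ_1 = μ_2; H1: μ_1 ≠ μ_2 (Welch's two-sample t-test, two-sided).
t = (x̄_1 − x̄_2)/√(s_1²/n_1 + s_2²/n_2) = (9999 − 11960)/√(2334²/29 + 4461²/18) = -1.724
Welch–Satterthwaite df ≈ 22.87
Two-sided p-value ≈ 0.0982
Since p ≈ 0.0982 > α = 0.02, fail to reject H0; the evidence is not statistically significant.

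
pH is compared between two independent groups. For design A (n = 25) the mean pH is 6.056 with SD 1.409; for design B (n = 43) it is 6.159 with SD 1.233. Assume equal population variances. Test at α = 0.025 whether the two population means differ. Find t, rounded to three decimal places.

-0.315

Let group 1 = design A, group 2 = design B. H0: μ_1 = μ_2; H1: μ_1 ≠ μ_2 (two-sample pooled-variance t-test, two-sided).
s_p² = [(25−1)·1.409² + (43−1)·1.233²]/(25+43−2) = 1.68938
t = (6.056 − 6.159)/√[1.68938·(1/25 + 1/43)] = -0.315
df = n₁ + n₂ − 2 = 66
Two-sided p-value ≈ 0.754
Since p ≈ 0.754 > α = 0.025, fail to reject H0; the evidence is not statistically significant.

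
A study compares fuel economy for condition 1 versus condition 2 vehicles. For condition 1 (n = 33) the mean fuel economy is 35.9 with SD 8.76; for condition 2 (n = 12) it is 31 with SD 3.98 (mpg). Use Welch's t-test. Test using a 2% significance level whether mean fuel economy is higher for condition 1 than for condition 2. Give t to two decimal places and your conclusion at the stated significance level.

t = 2.57; reject H0

Let group 1 = condition 1, group 2 = condition 2. H0: μ_1 = μ_2; H1: μ_1 > μ_2 (Welch's two-sample t-test, right-tailed).
t = (x̄_1 − x̄_2)/√(s_1²/n_1 + s_2²/n_2) = (35.9 − 31)/√(8.76²/33 + 3.98²/12) = 2.57
Welch–Satterthwaite df ≈ 40.59
p-value = P(T ≥ 2.57) ≈ 0.007
Since p ≈ 0.007 < α = 0.02, reject H0; the evidence is statistically significant.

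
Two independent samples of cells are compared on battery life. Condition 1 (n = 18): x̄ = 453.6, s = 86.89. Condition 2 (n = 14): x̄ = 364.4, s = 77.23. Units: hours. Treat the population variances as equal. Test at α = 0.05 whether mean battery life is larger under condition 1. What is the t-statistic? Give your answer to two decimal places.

Let group 1 = condition 1, group 2 = condition 2. H0: μ_1 = μ_2; H1: μ_1 > μ_2 (two-sample pooled-variance t-test, right-tailed).
s_p² = [(18−1)·86.89² + (14−1)·77.23²]/(18+14−2) = 6862.87
t = (453.6 − 364.4)/√[6862.87·(1/18 + 1/14)] = 3.02
df = n₁ + n₂ − 2 = 30
p-value = P(T ≥ 3.02) ≈ 0.0026
Since p ≈ 0.0026 < α = 0.05, reject H0; the evidence is statistically significant.

3.02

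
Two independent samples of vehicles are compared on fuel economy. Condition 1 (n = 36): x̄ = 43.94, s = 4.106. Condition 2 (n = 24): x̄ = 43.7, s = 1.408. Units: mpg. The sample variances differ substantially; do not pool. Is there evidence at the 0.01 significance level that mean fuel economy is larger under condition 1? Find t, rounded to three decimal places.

Let group 1 = condition 1, group 2 = condition 2. H0: μ_1 = μ_2; H1: μ_1 > μ_2 (Welch's two-sample t-test, right-tailed).
t = (x̄_1 − x̄_2)/√(s_1²/n_1 + s_2²/n_2) = (43.94 − 43.7)/√(4.106²/36 + 1.408²/24) = 0.323
Welch–Satterthwaite df ≈ 46.25
p-value = P(T ≥ 0.323) ≈ 0.374
Since p ≈ 0.374 > α = 0.01, fail to reject H0; the evidence is not statistically significant.

0.323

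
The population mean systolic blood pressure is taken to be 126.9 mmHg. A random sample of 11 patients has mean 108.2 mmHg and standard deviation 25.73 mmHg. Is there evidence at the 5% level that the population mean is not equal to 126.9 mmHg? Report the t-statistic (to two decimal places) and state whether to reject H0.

t = -2.41; reject H0

H0: μ = 126.9; H1: μ ≠ 126.9 (one-sample t-test, two-sided).
t = (x̄ − μ₀)/(s/√n) = (108.2 − 126.9)/(25.73/√11) = -2.41
df = n − 1 = 10
Two-sided p-value ≈ 0.037
Since p ≈ 0.037 < α = 0.05, reject H0; the data support H1.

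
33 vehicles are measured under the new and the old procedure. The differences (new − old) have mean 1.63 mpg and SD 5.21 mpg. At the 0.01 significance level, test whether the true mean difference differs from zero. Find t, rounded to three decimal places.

1.797

H0: μ_d = 0; H1: μ_d ≠ 0 (paired t-test on the differences, two-sided).
t = d̄/(s_d/√n) = 1.63/(5.21/√33) = 1.797
df = n − 1 = 32
Two-sided p-value ≈ 0.0817
Since p ≈ 0.0817 > α = 0.01, fail to reject H0; the data do not provide sufficient evidence against H0.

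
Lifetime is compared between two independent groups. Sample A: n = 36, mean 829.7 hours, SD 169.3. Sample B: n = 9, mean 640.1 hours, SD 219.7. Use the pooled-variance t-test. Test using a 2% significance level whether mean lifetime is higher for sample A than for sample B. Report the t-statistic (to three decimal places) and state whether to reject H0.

Let group 1 = sample A, group 2 = sample B. H0: μ_1 = μ_2; H1: μ_1 > μ_2 (two-sample pooled-variance t-test, right-tailed).
s_p² = [(36−1)·169.3² + (9−1)·219.7²]/(36+9−2) = 32310
t = (829.7 − 640.1)/√[32310·(1/36 + 1/9)] = 2.830
df = n₁ + n₂ − 2 = 43
p-value = P(T ≥ 2.830) ≈ 0.004
Since p ≈ 0.004 < α = 0.02, reject H0; the evidence is statistically significant.

t = 2.830; reject H0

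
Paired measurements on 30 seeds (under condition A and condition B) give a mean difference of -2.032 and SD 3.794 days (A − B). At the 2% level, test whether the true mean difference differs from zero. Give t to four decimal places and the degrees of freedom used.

H0: μ_d = 0; H1: μ_d ≠ 0 (paired t-test on the differences, two-sided).
t = d̄/(s_d/√n) = -2.032/(3.794/√30) = -2.9335
df = n − 1 = 29
Two-sided p-value ≈ 0.0065
Since p ≈ 0.0065 < α = 0.02, reject H0; the evidence is statistically significant.

t = -2.9335, df = 29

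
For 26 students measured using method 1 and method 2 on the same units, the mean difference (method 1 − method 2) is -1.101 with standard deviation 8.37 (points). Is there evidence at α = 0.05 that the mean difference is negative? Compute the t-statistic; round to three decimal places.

H0: μ_d = 0; H1: μ_d < 0 (paired t-test on the differences, left-tailed).
t = d̄/(s_d/√n) = -1.101/(8.37/√26) = -0.671
df = n − 1 = 25
p-value = P(T ≤ -0.671) ≈ 0.2543
Since p ≈ 0.2543 > α = 0.05, fail to reject H0; the evidence is not statistically significant.

-0.671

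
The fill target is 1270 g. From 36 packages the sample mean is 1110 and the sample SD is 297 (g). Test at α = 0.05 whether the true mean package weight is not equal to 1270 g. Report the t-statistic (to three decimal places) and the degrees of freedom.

t = -3.232, df = 35

H0: μ = 1270; H1: μ ≠ 1270 (one-sample t-test, two-sided).
t = (x̄ − μ₀)/(s/√n) = (1110 − 1270)/(297/√36) = -3.232
df = n − 1 = 35
Two-sided p-value ≈ 0.003
Since p ≈ 0.003 < α = 0.05, reject H0; the data support H1.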